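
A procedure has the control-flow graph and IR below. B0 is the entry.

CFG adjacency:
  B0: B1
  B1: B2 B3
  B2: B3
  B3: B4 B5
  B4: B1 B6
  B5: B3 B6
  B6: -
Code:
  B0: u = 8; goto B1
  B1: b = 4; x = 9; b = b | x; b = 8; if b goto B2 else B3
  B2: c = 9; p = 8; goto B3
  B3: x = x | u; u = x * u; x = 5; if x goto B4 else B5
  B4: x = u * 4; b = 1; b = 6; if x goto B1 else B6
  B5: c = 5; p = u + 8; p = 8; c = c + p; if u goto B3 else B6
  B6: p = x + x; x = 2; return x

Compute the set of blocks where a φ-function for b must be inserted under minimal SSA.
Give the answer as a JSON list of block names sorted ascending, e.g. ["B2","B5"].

idom tree: B1←B0 B2←B1 B3←B1 B4←B3 B5←B3 B6←B3
Join-block Dom:
  B1: preds {B0,B4}: {B0} ∩ {B0,B1,B3,B4} = {B0}; idom=B0
  B3: preds {B1,B2,B5}: {B0,B1} ∩ {B0,B1,B2} ∩ {B0,B1,B3,B5} = {B0,B1}; idom=B1
  B6: preds {B4,B5}: {B0,B1,B3,B4} ∩ {B0,B1,B3,B5} = {B0,B1,B3}; idom=B3

Frontier:
  join B1 pred B0: · stop@B0
  join B1 pred B4: B4→B3→B1 stop@B0
  join B3 pred B1: · stop@B1
  join B3 pred B2: B2 stop@B1
  join B3 pred B5: B5→B3 stop@B1
  join B6 pred B4: B4 stop@B3
  join B6 pred B5: B5 stop@B3
  DF(B0)=∅
  DF(B1)={B1}
  DF(B2)={B3}
  DF(B3)={B1,B3}
  DF(B4)={B1,B6}
  DF(B5)={B3,B6}
  DF(B6)=∅

φ for b: defs {B1,B4}
  DF⁺ = {B1,B6}

Answer: ["B1", "B6"]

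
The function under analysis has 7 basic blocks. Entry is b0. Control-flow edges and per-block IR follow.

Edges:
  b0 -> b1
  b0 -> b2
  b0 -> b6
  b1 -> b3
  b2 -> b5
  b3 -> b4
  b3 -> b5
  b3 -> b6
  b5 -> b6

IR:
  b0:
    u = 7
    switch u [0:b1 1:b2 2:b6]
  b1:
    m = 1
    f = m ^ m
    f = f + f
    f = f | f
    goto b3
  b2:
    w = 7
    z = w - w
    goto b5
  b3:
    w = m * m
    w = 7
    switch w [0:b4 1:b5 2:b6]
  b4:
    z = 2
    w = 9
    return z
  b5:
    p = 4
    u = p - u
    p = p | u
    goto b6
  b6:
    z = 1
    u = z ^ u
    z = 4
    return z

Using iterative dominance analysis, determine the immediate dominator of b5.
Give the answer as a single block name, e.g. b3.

Answer: b0

Analysis:
idom tree: b1←b0 b2←b0 b3←b1 b4←b3 b5←b0 b6←b0
Dom at joins:
  b5: preds {b2,b3}: {b0,b2} ∩ {b0,b1,b3} = {b0}; idom=b0
  b6: preds {b0,b3,b5}: {b0} ∩ {b0,b1,b3} ∩ {b0,b5} = {b0}; idom=b0

idom(b5) = b0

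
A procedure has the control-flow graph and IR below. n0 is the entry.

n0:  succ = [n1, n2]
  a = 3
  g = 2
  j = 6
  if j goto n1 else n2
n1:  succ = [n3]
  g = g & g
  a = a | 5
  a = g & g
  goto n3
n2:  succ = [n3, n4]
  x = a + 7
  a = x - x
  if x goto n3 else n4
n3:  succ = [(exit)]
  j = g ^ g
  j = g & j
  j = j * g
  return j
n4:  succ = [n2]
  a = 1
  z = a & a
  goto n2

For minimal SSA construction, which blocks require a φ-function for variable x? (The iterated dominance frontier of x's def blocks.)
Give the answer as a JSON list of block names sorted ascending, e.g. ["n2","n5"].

Answer: ["n2", "n3"]

Working:
idom tree: n1←n0 n2←n0 n3←n0 n4←n2
Dom at joins:
  n2: preds {n0,n4}: {n0} ∩ {n0,n2,n4} = {n0}; idom=n0
  n3: preds {n1,n2}: {n0,n1} ∩ {n0,n2} = {n0}; idom=n0

DF derivation:
  n2←n0: walk · to n0
  n2←n4: walk n4→n2 to n0
  n3←n1: walk n1 to n0
  n3←n2: walk n2 to n0
  n0: DF=∅
  n1: DF={n3}
  n2: DF={n2,n3}
  n3: DF=∅
  n4: DF={n2}

φ for x: defs {n2}
  DF⁺ = {n2,n3}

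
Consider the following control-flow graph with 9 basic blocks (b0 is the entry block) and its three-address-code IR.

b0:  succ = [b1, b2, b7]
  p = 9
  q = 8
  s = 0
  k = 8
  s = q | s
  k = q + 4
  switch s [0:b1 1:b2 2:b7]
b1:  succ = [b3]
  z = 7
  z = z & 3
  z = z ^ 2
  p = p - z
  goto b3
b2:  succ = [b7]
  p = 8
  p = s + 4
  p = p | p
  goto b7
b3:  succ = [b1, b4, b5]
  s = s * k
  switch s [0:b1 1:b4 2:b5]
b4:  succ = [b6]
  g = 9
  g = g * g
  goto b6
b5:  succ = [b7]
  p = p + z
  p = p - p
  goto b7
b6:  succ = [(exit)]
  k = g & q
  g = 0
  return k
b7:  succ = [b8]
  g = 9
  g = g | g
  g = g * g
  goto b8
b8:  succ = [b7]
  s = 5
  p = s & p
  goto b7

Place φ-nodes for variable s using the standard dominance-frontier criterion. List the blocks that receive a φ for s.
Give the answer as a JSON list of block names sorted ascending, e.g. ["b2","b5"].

idom tree: b1←b0 b2←b0 b3←b1 b4←b3 b5←b3 b6←b4 b7←b0 b8←b7
Dom at joins:
  b1: preds {b0,b3}: {b0} ∩ {b0,b1,b3} = {b0}; idom=b0
  b7: preds {b0,b2,b5,b8}: {b0} ∩ {b0,b2} ∩ {b0,b1,b3,b5} ∩ {b0,b7,b8} = {b0}; idom=b0

DF walk-up:
  b1←b0: walk · to b0
  b1←b3: walk b3→b1 to b0
  b7←b0: walk · to b0
  b7←b2: walk b2 to b0
  b7←b5: walk b5→b3→b1 to b0
  b7←b8: walk b8→b7 to b0
  b0: DF=∅
  b1: DF={b1,b7}
  b2: DF={b7}
  b3: DF={b1,b7}
  b4: DF=∅
  b5: DF={b7}
  b6: DF=∅
  b7: DF={b7}
  b8: DF={b7}

φ for s: defs {b0,b3,b8}
  DF⁺ = {b1,b7}

Answer: ["b1", "b7"]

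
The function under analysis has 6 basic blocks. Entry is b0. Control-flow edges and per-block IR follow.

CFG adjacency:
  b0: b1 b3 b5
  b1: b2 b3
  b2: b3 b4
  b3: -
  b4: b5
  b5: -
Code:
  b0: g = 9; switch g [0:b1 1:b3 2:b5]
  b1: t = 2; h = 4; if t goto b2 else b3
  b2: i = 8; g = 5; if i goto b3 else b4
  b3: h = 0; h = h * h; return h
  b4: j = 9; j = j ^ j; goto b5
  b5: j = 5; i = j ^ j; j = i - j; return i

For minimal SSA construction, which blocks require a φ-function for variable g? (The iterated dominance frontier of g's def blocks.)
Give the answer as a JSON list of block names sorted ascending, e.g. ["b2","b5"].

Answer: ["b3", "b5"]

Working:
idom tree: b1←b0 b2←b1 b3←b0 b4←b2 b5←b0
Dom at joins:
  b3: preds {b0,b1,b2}: {b0} ∩ {b0,b1} ∩ {b0,b1,b2} = {b0}; idom=b0
  b5: preds {b0,b4}: {b0} ∩ {b0,b1,b2,b4} = {b0}; idom=b0

DF derivation:
  join b3 pred b0: · stop@b0
  join b3 pred b1: b1 stop@b0
  join b3 pred b2: b2→b1 stop@b0
  join b5 pred b0: · stop@b0
  join b5 pred b4: b4→b2→b1 stop@b0
  b0: DF=∅
  b1: DF={b3,b5}
  b2: DF={b3,b5}
  b3: DF=∅
  b4: DF={b5}
  b5: DF=∅

φ for g: defs {b0,b2}
  DF⁺ = {b3,b5}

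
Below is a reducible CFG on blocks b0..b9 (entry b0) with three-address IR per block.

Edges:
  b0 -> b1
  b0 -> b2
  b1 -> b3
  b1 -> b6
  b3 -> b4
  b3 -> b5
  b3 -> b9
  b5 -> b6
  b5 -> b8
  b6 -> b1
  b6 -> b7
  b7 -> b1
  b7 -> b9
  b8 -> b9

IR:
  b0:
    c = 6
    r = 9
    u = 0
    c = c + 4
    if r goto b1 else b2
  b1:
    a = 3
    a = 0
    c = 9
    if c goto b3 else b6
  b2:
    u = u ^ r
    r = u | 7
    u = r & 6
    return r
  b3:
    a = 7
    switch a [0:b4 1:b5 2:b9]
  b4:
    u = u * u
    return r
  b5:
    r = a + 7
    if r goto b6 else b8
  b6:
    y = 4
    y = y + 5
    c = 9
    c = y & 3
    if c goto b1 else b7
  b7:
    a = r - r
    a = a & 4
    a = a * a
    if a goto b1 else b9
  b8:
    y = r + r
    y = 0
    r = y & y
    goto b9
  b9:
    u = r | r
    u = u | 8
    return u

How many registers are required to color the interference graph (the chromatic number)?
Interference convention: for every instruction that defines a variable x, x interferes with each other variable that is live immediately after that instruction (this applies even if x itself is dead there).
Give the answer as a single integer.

Answer: 4

Derivation:
def/use:
  b0: {c,r,u} / ∅
  b1: {a,c} / ∅
  b2: {r,u} / {r,u}
  b3: {a} / ∅
  b4: {u} / {r,u}
  b5: {r} / {a}
  b6: {c,y} / ∅
  b7: {a} / {r}
  b8: {r,y} / {r}
  b9: {u} / {r}

Backward fixpoint:
  b0: in=∅ out={r,u}
  b1: in={r,u} out={r,u}
  b2: in={r,u} out=∅
  b3: in={r,u} out={a,r,u}
  b4: in={r,u} out=∅
  b5: in={a,u} out={r,u}
  b6: in={r,u} out={r,u}
  b7: in={r,u} out={r,u}
  b8: in={r} out={r}
  b9: in={r} out=∅

Conflict graph:
  a — {r,u}
  c — {r,u,y}
  r — {a,c,u,y}
  u — {a,c,r,y}
  y — {c,r,u}

Registers:
  {c,r,u,y} pairwise interfere (4-clique) ⇒ χ ≥ 4
  4-colouring: R0={r}  R1={u}  R2={a,c}  R3={y}
  χ = 4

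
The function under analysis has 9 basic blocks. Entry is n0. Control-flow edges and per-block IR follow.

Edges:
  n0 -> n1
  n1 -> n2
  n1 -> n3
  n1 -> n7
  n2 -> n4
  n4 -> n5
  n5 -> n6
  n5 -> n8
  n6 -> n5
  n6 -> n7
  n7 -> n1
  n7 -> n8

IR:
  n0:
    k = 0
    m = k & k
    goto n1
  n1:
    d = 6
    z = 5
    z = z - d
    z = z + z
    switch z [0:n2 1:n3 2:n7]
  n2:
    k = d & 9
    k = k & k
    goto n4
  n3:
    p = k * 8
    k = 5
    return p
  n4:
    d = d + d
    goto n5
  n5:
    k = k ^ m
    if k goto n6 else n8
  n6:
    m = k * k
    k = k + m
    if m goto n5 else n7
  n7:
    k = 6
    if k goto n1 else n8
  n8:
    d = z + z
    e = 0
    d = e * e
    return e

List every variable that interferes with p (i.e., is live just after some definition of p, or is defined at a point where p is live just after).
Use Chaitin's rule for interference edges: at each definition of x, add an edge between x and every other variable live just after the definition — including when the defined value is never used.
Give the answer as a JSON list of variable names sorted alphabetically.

Answer: ["k"]

Derivation:
def/use:
  n0: {k,m} / ∅
  n1: {d,z} / ∅
  n2: {k} / {d}
  n3: {k,p} / {k}
  n4: {d} / {d}
  n5: {k} / {k,m}
  n6: {k,m} / {k}
  n7: {k} / ∅
  n8: {d,e} / {z}

Backward fixpoint:
  n0: in=∅ out={k,m}
  n1: in={k,m} out={d,k,m,z}
  n2: in={d,m,z} out={d,k,m,z}
  n3: in={k} out=∅
  n4: in={d,k,m,z} out={k,m,z}
  n5: in={k,m,z} out={k,z}
  n6: in={k,z} out={k,m,z}
  n7: in={m,z} out={k,m,z}
  n8: in={z} out=∅

Interfere edges:
  d↔{e,k,m,z}
  e↔{d}
  k↔{d,m,p,z}
  m↔{d,k,z}
  p↔{k}
  z↔{d,k,m}

N(p) = ["k"]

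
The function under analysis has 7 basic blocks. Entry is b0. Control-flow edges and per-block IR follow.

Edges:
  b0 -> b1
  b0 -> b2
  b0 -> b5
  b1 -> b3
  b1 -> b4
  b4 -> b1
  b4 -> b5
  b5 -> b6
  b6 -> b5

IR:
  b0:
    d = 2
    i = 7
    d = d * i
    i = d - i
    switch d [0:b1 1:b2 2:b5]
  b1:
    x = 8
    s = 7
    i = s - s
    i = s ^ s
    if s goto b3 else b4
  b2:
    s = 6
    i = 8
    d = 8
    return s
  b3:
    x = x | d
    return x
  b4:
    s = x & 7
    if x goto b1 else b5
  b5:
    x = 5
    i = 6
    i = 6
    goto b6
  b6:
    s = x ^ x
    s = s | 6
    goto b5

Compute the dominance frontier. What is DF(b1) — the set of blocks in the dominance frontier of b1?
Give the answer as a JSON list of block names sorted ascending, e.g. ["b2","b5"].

Answer: ["b1", "b5"]

Working:
idom tree: b1←b0 b2←b0 b3←b1 b4←b1 b5←b0 b6←b5
Dom at joins:
  b1: preds {b0,b4}: {b0} ∩ {b0,b1,b4} = {b0}; idom=b0
  b5: preds {b0,b4,b6}: {b0} ∩ {b0,b1,b4} ∩ {b0,b5,b6} = {b0}; idom=b0

DF walk-up:
  b1←b0: walk · to b0
  b1←b4: walk b4→b1 to b0
  b5←b0: walk · to b0
  b5←b4: walk b4→b1 to b0
  b5←b6: walk b6→b5 to b0
  b0: DF=∅
  b1: DF={b1,b5}
  b2: DF=∅
  b3: DF=∅
  b4: DF={b1,b5}
  b5: DF={b5}
  b6: DF={b5}

DF(b1) = ["b1", "b5"]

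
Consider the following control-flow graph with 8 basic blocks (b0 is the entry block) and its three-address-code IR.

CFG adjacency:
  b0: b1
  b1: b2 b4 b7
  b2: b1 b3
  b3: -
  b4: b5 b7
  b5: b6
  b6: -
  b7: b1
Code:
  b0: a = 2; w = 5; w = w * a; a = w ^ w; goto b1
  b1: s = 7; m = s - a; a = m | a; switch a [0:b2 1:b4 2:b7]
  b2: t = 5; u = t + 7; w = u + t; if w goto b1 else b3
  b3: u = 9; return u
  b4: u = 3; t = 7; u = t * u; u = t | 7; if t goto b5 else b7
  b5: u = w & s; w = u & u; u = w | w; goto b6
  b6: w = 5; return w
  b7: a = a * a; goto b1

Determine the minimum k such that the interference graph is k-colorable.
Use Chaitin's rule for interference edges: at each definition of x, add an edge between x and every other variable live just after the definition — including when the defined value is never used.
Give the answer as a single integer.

Answer: 5

Working:
def/use:
  b0 def {a,w} use ∅
  b1 def {a,m,s} use {a}
  b2 def {t,u,w} use ∅
  b3 def {u} use ∅
  b4 def {t,u} use ∅
  b5 def {u,w} use {s,w}
  b6 def {w} use ∅
  b7 def {a} use {a}

Live sets:
  b0: in=∅ out={a,w}
  b1: in={a,w} out={a,s,w}
  b2: in={a} out={a,w}
  b3: in=∅ out=∅
  b4: in={a,s,w} out={a,s,w}
  b5: in={s,w} out=∅
  b6: in=∅ out=∅
  b7: in={a,w} out={a,w}

Interfere edges:
  a↔{m,s,t,u,w}
  m↔{a,s,w}
  s↔{a,m,t,u,w}
  t↔{a,s,u,w}
  u↔{a,s,t,w}
  w↔{a,m,s,t,u}

Registers:
  {a,s,t,u,w} pairwise interfere (5-clique) ⇒ χ ≥ 5
  assign a→R0 m→R3 s→R1 t→R3 u→R4 w→R2 — no edge inside a register ⇒ χ ≤ 5
  χ = 5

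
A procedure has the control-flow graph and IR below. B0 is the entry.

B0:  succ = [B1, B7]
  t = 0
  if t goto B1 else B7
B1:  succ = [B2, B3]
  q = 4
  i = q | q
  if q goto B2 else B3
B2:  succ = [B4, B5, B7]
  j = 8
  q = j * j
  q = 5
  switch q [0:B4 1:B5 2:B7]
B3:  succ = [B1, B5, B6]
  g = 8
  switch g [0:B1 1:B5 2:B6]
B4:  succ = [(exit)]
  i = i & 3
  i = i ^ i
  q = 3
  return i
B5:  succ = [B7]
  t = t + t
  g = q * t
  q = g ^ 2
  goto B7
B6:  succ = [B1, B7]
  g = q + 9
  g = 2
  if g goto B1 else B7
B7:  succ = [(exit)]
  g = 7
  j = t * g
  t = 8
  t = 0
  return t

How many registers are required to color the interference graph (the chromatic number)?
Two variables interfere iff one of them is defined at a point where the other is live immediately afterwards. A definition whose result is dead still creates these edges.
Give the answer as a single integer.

Answer: 3

Derivation:
def/use:
  B0: {t} / ∅
  B1: {i,q} / ∅
  B2: {j,q} / ∅
  B3: {g} / ∅
  B4: {i,q} / {i}
  B5: {g,q,t} / {q,t}
  B6: {g} / {q}
  B7: {g,j,t} / {t}

Live sets:
  live B0: ∅→{t}
  live B1: {t}→{i,q,t}
  live B2: {i,t}→{i,q,t}
  live B3: {q,t}→{q,t}
  live B4: {i}→∅
  live B5: {q,t}→{t}
  live B6: {q,t}→{t}
  live B7: {t}→∅

Conflict graph:
  g↔{q,t}
  i↔{j,q,t}
  j↔{i,t}
  q↔{g,i,t}
  t↔{g,i,j,q}

Colouring:
  lower bound: {g,q,t} mutually conflict ⇒ χ ≥ 3
  assign g→c1 i→c1 j→c2 q→c2 t→c0 — no edge inside a register ⇒ χ ≤ 3
  χ = 3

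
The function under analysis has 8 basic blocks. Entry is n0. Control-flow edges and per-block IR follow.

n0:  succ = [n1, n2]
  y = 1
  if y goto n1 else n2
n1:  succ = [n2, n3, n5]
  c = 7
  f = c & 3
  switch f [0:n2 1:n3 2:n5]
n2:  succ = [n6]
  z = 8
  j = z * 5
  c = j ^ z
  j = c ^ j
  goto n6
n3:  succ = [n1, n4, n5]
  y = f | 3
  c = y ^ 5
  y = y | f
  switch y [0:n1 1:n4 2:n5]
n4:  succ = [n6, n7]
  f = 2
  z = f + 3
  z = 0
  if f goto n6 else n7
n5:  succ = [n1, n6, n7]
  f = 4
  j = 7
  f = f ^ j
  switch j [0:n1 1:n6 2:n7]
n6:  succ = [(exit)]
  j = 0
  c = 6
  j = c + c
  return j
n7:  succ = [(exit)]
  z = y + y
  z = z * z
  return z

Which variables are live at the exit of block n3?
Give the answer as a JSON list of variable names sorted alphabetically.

Answer: ["y"]

Analysis:
Block summaries:
  n0 def {y} use ∅
  n1 def {c,f} use ∅
  n2 def {c,j,z} use ∅
  n3 def {c,y} use {f}
  n4 def {f,z} use ∅
  n5 def {f,j} use ∅
  n6 def {c,j} use ∅
  n7 def {z} use {y}

Backward fixpoint:
  n0: in=∅ out={y}
  n1: in={y} out={f,y}
  n2: in=∅ out=∅
  n3: in={f} out={y}
  n4: in={y} out={y}
  n5: in={y} out={y}
  n6: in=∅ out=∅
  n7: in={y} out=∅

live-out(n3) = ["y"]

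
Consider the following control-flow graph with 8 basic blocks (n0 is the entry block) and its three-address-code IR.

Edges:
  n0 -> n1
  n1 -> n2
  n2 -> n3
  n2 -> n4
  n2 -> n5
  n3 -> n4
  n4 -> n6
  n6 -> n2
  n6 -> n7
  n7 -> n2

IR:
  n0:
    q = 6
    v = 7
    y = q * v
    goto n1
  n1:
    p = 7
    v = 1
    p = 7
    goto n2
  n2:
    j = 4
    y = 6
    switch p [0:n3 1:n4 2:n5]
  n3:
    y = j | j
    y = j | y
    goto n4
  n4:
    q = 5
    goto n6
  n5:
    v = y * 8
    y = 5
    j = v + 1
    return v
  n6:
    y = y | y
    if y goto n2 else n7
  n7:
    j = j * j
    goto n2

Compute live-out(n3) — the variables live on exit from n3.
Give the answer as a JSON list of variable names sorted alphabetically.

Block summaries:
  n0 def {q,v,y} use ∅
  n1 def {p,v} use ∅
  n2 def {j,y} use {p}
  n3 def {y} use {j}
  n4 def {q} use ∅
  n5 def {j,v,y} use {y}
  n6 def {y} use {y}
  n7 def {j} use {j}

Live sets:
  n0: in=∅ out=∅
  n1: in=∅ out={p}
  n2: in={p} out={j,p,y}
  n3: in={j,p} out={j,p,y}
  n4: in={j,p,y} out={j,p,y}
  n5: in={y} out=∅
  n6: in={j,p,y} out={j,p}
  n7: in={j,p} out={p}

live-out(n3) = ["j", "p", "y"]

Answer: ["j", "p", "y"]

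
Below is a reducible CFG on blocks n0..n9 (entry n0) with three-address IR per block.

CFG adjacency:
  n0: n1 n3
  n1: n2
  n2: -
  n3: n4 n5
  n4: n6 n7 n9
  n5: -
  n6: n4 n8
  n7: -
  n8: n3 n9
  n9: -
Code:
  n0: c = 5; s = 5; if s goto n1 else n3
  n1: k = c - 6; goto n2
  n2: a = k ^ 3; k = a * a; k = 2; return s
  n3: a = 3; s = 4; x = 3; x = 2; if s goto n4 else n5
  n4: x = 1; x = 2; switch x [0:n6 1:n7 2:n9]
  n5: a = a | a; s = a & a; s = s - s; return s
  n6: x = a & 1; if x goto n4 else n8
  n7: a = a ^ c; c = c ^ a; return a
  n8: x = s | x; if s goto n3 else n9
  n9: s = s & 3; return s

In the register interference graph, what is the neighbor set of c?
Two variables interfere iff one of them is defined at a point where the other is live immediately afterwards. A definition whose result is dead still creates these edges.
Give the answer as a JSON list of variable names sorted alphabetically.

Answer: ["a", "s", "x"]

Working:
def/use:
  n0 def {c,s} use ∅
  n1 def {k} use {c}
  n2 def {a,k} use {k,s}
  n3 def {a,s,x} use ∅
  n4 def {x} use ∅
  n5 def {a,s} use {a}
  n6 def {x} use {a}
  n7 def {a,c} use {a,c}
  n8 def {x} use {s,x}
  n9 def {s} use {s}

Liveness:
  live n0: ∅→{c,s}
  live n1: {c,s}→{k,s}
  live n2: {k,s}→∅
  live n3: {c}→{a,c,s}
  live n4: {a,c,s}→{a,c,s}
  live n5: {a}→∅
  live n6: {a,c,s}→{a,c,s,x}
  live n7: {a,c}→∅
  live n8: {c,s,x}→{c,s}
  live n9: {s}→∅

Interfere edges:
  a — {c,s,x}
  c — {a,s,x}
  k — {s}
  s — {a,c,k,x}
  x — {a,c,s}

N(c) = ["a", "s", "x"]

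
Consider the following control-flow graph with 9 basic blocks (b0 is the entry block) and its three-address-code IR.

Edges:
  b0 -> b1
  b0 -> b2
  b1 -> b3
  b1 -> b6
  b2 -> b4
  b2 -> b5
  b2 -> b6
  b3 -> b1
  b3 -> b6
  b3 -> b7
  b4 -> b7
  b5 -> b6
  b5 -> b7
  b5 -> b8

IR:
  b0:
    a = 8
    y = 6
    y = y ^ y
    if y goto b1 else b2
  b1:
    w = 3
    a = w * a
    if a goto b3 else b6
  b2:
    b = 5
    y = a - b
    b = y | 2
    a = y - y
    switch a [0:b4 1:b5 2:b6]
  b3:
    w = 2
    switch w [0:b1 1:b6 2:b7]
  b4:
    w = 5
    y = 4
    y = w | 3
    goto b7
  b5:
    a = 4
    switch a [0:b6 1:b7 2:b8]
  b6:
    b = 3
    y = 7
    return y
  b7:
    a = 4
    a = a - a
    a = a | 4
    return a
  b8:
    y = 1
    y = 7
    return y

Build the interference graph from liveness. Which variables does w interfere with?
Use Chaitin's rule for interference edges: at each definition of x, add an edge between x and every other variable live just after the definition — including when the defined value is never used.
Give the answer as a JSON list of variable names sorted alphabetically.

Per-block:
  b0: def={a,y} ue=∅
  b1: def={a,w} ue={a}
  b2: def={a,b,y} ue={a}
  b3: def={w} ue=∅
  b4: def={w,y} ue=∅
  b5: def={a} ue=∅
  b6: def={b,y} ue=∅
  b7: def={a} ue=∅
  b8: def={y} ue=∅

Backward fixpoint:
  b0 li=∅ lo={a}
  b1 li={a} lo={a}
  b2 li={a} lo=∅
  b3 li={a} lo={a}
  b4 li=∅ lo=∅
  b5 li=∅ lo=∅
  b6 li=∅ lo=∅
  b7 li=∅ lo=∅
  b8 li=∅ lo=∅

Conflict graph:
  a↔{b,w,y}
  b↔{a,y}
  w↔{a,y}
  y↔{a,b,w}

N(w) = ["a", "y"]

Answer: ["a", "y"]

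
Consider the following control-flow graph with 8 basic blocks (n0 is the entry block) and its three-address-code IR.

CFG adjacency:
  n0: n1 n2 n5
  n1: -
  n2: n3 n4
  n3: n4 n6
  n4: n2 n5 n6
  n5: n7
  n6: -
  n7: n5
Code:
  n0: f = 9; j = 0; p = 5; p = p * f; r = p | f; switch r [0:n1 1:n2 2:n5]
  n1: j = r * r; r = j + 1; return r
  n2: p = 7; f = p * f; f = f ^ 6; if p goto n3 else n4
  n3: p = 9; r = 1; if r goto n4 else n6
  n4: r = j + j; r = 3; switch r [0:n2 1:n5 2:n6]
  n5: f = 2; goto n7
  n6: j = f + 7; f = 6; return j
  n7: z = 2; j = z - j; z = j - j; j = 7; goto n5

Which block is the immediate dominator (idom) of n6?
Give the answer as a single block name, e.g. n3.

idom tree: n1←n0 n2←n0 n3←n2 n4←n2 n5←n0 n6←n2 n7←n5
Dom at joins:
  n2: preds {n0,n4}: {n0} ∩ {n0,n2,n4} = {n0}; idom=n0
  n4: preds {n2,n3}: {n0,n2} ∩ {n0,n2,n3} = {n0,n2}; idom=n2
  n5: preds {n0,n4,n7}: {n0} ∩ {n0,n2,n4} ∩ {n0,n5,n7} = {n0}; idom=n0
  n6: preds {n3,n4}: {n0,n2,n3} ∩ {n0,n2,n4} = {n0,n2}; idom=n2

idom(n6) = n2

Answer: n2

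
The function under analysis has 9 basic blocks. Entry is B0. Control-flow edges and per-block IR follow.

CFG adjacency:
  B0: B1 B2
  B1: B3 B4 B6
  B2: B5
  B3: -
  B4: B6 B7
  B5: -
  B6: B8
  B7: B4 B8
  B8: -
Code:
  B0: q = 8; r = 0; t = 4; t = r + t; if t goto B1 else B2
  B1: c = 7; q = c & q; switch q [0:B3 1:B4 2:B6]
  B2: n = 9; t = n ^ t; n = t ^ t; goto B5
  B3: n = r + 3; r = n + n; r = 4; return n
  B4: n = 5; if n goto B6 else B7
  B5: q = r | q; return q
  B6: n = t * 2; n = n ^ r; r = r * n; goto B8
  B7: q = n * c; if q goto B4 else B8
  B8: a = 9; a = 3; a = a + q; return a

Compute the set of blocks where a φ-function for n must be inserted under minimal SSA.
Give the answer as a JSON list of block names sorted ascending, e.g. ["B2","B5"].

idom tree: B1←B0 B2←B0 B3←B1 B4←B1 B5←B2 B6←B1 B7←B4 B8←B1
Join-block Dom:
  B4: preds {B1,B7}: {B0,B1} ∩ {B0,B1,B4,B7} = {B0,B1}; idom=B1
  B6: preds {B1,B4}: {B0,B1} ∩ {B0,B1,B4} = {B0,B1}; idom=B1
  B8: preds {B6,B7}: {B0,B1,B6} ∩ {B0,B1,B4,B7} = {B0,B1}; idom=B1

DF walk-up:
  B4←B1: walk · to B1
  B4←B7: walk B7→B4 to B1
  B6←B1: walk · to B1
  B6←B4: walk B4 to B1
  B8←B6: walk B6 to B1
  B8←B7: walk B7→B4 to B1
  B0 → ∅
  B1 → ∅
  B2 → ∅
  B3 → ∅
  B4 → {B4,B6,B8}
  B5 → ∅
  B6 → {B8}
  B7 → {B4,B8}
  B8 → ∅

φ for n: defs {B2,B3,B4,B6}
  DF⁺ = {B4,B6,B8}

Answer: ["B4", "B6", "B8"]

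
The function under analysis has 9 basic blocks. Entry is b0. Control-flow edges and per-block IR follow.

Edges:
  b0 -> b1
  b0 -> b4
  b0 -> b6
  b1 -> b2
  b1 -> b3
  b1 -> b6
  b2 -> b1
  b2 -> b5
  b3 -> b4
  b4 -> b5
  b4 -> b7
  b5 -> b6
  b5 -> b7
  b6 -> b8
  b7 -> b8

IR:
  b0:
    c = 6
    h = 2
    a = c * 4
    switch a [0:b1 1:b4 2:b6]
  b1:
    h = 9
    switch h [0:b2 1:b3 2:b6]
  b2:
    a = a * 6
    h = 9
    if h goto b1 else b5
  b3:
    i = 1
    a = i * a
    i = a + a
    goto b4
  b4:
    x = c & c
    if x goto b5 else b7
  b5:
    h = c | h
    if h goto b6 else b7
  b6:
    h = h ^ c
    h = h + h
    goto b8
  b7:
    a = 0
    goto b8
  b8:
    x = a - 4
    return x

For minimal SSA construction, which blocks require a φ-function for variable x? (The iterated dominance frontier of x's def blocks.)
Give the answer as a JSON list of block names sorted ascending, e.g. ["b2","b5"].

idom tree: b1←b0 b2←b1 b3←b1 b4←b0 b5←b0 b6←b0 b7←b0 b8←b0
Dom at joins:
  b1: preds {b0,b2}: {b0} ∩ {b0,b1,b2} = {b0}; idom=b0
  b4: preds {b0,b3}: {b0} ∩ {b0,b1,b3} = {b0}; idom=b0
  b5: preds {b2,b4}: {b0,b1,b2} ∩ {b0,b4} = {b0}; idom=b0
  b6: preds {b0,b1,b5}: {b0} ∩ {b0,b1} ∩ {b0,b5} = {b0}; idom=b0
  b7: preds {b4,b5}: {b0,b4} ∩ {b0,b5} = {b0}; idom=b0
  b8: preds {b6,b7}: {b0,b6} ∩ {b0,b7} = {b0}; idom=b0

DF derivation:
  join b1 pred b0: · stop@b0
  join b1 pred b2: b2→b1 stop@b0
  join b4 pred b0: · stop@b0
  join b4 pred b3: b3→b1 stop@b0
  join b5 pred b2: b2→b1 stop@b0
  join b5 pred b4: b4 stop@b0
  join b6 pred b0: · stop@b0
  join b6 pred b1: b1 stop@b0
  join b6 pred b5: b5 stop@b0
  join b7 pred b4: b4 stop@b0
  join b7 pred b5: b5 stop@b0
  join b8 pred b6: b6 stop@b0
  join b8 pred b7: b7 stop@b0
  b0 → ∅
  b1 → {b1,b4,b5,b6}
  b2 → {b1,b5}
  b3 → {b4}
  b4 → {b5,b7}
  b5 → {b6,b7}
  b6 → {b8}
  b7 → {b8}
  b8 → ∅

φ for x: defs {b4,b8}
  DF⁺ = {b5,b6,b7,b8}

Answer: ["b5", "b6", "b7", "b8"]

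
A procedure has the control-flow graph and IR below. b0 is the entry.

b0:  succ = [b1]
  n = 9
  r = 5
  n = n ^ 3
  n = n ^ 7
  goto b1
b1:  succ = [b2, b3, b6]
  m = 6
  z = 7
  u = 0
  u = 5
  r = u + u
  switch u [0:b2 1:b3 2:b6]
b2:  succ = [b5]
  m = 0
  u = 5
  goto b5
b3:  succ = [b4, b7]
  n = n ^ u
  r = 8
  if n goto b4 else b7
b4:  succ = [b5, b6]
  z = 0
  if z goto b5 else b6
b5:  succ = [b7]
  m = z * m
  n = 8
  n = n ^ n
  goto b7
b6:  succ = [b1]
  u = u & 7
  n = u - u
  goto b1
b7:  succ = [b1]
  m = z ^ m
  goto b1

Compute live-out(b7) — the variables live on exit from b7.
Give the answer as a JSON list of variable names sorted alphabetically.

Block summaries:
  b0: {n,r} / ∅
  b1: {m,r,u,z} / ∅
  b2: {m,u} / ∅
  b3: {n,r} / {n,u}
  b4: {z} / ∅
  b5: {m,n} / {m,z}
  b6: {n,u} / {u}
  b7: {m} / {m,z}

Backward fixpoint:
  b0: in=∅ out={n}
  b1: in={n} out={m,n,u,z}
  b2: in={z} out={m,z}
  b3: in={m,n,u,z} out={m,n,u,z}
  b4: in={m,u} out={m,u,z}
  b5: in={m,z} out={m,n,z}
  b6: in={u} out={n}
  b7: in={m,n,z} out={n}

live-out(b7) = ["n"]

Answer: ["n"]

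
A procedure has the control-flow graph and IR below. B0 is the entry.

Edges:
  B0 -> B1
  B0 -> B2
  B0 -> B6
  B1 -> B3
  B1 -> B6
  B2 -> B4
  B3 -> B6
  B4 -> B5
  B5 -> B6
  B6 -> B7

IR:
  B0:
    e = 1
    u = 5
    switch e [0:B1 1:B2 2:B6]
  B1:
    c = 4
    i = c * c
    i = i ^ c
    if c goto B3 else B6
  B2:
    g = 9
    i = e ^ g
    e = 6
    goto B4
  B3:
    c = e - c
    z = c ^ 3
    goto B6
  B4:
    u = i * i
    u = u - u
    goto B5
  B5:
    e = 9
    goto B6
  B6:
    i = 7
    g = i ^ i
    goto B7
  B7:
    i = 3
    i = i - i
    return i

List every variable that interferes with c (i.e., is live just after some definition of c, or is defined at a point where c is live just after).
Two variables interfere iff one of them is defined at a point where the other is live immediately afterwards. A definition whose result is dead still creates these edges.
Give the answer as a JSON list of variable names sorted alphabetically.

Answer: ["e", "i"]

Working:
Per-block:
  B0: def={e,u} ue=∅
  B1: def={c,i} ue=∅
  B2: def={e,g,i} ue={e}
  B3: def={c,z} ue={c,e}
  B4: def={u} ue={i}
  B5: def={e} ue=∅
  B6: def={g,i} ue=∅
  B7: def={i} ue=∅

Backward fixpoint:
  live B0: ∅→{e}
  live B1: {e}→{c,e}
  live B2: {e}→{i}
  live B3: {c,e}→∅
  live B4: {i}→∅
  live B5: ∅→∅
  live B6: ∅→∅
  live B7: ∅→∅

Interfere edges:
  c — {e,i}
  e — {c,g,i,u}
  g — {e}
  i — {c,e}
  u — {e}
  z — ∅

N(c) = ["e", "i"]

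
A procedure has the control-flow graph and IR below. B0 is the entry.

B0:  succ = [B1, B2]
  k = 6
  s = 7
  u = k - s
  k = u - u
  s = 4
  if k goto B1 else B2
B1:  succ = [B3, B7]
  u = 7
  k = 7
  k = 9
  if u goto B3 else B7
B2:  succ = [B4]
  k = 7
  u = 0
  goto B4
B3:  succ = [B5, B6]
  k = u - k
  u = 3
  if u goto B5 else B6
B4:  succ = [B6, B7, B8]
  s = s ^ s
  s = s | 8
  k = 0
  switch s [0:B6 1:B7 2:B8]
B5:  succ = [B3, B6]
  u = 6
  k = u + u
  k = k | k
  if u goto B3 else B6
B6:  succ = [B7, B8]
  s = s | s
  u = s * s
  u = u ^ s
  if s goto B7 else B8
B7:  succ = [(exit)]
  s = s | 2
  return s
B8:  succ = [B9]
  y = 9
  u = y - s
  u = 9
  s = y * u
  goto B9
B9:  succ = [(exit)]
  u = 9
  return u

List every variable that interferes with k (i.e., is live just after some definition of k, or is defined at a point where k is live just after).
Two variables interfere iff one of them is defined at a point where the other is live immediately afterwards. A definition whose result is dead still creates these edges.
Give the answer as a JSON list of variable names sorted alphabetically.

Answer: ["s", "u"]

Analysis:
Per-block:
  B0: {k,s,u} / ∅
  B1: {k,u} / ∅
  B2: {k,u} / ∅
  B3: {k,u} / {k,u}
  B4: {k,s} / {s}
  B5: {k,u} / ∅
  B6: {s,u} / {s}
  B7: {s} / {s}
  B8: {s,u,y} / {s}
  B9: {u} / ∅

Backward fixpoint:
  B0 li=∅ lo={s}
  B1 li={s} lo={k,s,u}
  B2 li={s} lo={s}
  B3 li={k,s,u} lo={s}
  B4 li={s} lo={s}
  B5 li={s} lo={k,s,u}
  B6 li={s} lo={s}
  B7 li={s} lo=∅
  B8 li={s} lo=∅
  B9 li=∅ lo=∅

Conflict graph:
  k — {s,u}
  s — {k,u,y}
  u — {k,s,y}
  y — {s,u}

N(k) = ["s", "u"]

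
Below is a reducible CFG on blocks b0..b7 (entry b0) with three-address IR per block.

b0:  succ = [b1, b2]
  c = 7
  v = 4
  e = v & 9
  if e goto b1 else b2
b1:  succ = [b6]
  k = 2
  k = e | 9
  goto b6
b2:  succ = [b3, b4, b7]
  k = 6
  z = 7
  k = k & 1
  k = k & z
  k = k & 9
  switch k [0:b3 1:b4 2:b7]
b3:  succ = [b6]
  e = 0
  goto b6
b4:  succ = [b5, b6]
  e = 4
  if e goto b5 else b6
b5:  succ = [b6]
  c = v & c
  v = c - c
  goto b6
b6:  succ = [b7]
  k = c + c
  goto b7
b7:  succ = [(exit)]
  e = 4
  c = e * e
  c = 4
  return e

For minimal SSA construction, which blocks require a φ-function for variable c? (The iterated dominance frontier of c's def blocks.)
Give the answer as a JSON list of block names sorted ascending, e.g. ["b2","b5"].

Answer: ["b6", "b7"]

Analysis:
idom tree: b1←b0 b2←b0 b3←b2 b4←b2 b5←b4 b6←b0 b7←b0
Dom at joins:
  b6: preds {b1,b3,b4,b5}: {b0,b1} ∩ {b0,b2,b3} ∩ {b0,b2,b4} ∩ {b0,b2,b4,b5} = {b0}; idom=b0
  b7: preds {b2,b6}: {b0,b2} ∩ {b0,b6} = {b0}; idom=b0

Frontier:
  b6←b1: walk b1 to b0
  b6←b3: walk b3→b2 to b0
  b6←b4: walk b4→b2 to b0
  b6←b5: walk b5→b4→b2 to b0
  b7←b2: walk b2 to b0
  b7←b6: walk b6 to b0
  DF(b0)=∅
  DF(b1)={b6}
  DF(b2)={b6,b7}
  DF(b3)={b6}
  DF(b4)={b6}
  DF(b5)={b6}
  DF(b6)={b7}
  DF(b7)=∅

φ for c: defs {b0,b5,b7}
  DF⁺ = {b6,b7}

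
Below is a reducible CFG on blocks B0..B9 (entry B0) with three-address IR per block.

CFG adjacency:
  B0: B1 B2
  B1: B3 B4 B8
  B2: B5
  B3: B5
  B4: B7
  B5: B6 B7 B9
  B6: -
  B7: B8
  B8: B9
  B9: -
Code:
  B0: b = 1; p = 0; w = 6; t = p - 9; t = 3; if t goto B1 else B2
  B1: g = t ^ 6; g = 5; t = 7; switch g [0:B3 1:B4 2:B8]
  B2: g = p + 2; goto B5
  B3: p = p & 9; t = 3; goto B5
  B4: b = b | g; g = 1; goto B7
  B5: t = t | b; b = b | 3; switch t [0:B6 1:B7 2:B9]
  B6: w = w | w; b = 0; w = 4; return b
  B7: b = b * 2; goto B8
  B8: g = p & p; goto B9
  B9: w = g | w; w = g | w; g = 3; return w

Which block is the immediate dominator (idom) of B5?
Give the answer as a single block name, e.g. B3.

idom tree: B1←B0 B2←B0 B3←B1 B4←B1 B5←B0 B6←B5 B7←B0 B8←B0 B9←B0
Dom at joins:
  B5: preds {B2,B3}: {B0,B2} ∩ {B0,B1,B3} = {B0}; idom=B0
  B7: preds {B4,B5}: {B0,B1,B4} ∩ {B0,B5} = {B0}; idom=B0
  B8: preds {B1,B7}: {B0,B1} ∩ {B0,B7} = {B0}; idom=B0
  B9: preds {B5,B8}: {B0,B5} ∩ {B0,B8} = {B0}; idom=B0

idom(B5) = B0

Answer: B0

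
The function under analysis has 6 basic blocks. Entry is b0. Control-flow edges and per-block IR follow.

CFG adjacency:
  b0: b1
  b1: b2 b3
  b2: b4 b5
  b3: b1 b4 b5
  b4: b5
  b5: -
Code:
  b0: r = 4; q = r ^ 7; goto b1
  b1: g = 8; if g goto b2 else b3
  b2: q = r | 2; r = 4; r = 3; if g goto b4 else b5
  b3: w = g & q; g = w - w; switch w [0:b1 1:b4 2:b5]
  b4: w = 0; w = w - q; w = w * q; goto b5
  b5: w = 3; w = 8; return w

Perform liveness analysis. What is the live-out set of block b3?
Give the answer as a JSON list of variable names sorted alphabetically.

def/use:
  b0 def {q,r} use ∅
  b1 def {g} use ∅
  b2 def {q,r} use {g,r}
  b3 def {g,w} use {g,q}
  b4 def {w} use {q}
  b5 def {w} use ∅

Liveness:
  b0: in=∅ out={q,r}
  b1: in={q,r} out={g,q,r}
  b2: in={g,r} out={q}
  b3: in={g,q,r} out={q,r}
  b4: in={q} out=∅
  b5: in=∅ out=∅

live-out(b3) = ["q", "r"]

Answer: ["q", "r"]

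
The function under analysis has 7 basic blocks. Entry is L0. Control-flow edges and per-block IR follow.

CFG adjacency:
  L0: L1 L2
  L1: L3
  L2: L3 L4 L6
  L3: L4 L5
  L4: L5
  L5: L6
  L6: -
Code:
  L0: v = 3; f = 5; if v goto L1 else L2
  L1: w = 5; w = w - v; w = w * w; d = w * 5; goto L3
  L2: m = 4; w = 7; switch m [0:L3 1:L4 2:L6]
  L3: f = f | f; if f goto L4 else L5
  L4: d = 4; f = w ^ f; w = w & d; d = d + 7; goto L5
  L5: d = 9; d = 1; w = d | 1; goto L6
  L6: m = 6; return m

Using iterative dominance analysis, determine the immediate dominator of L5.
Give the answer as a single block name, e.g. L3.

Answer: L0

Working:
idom tree: L1←L0 L2←L0 L3←L0 L4←L0 L5←L0 L6←L0
Dom at joins:
  L3: preds {L1,L2}: {L0,L1} ∩ {L0,L2} = {L0}; idom=L0
  L4: preds {L2,L3}: {L0,L2} ∩ {L0,L3} = {L0}; idom=L0
  L5: preds {L3,L4}: {L0,L3} ∩ {L0,L4} = {L0}; idom=L0
  L6: preds {L2,L5}: {L0,L2} ∩ {L0,L5} = {L0}; idom=L0

idom(L5) = L0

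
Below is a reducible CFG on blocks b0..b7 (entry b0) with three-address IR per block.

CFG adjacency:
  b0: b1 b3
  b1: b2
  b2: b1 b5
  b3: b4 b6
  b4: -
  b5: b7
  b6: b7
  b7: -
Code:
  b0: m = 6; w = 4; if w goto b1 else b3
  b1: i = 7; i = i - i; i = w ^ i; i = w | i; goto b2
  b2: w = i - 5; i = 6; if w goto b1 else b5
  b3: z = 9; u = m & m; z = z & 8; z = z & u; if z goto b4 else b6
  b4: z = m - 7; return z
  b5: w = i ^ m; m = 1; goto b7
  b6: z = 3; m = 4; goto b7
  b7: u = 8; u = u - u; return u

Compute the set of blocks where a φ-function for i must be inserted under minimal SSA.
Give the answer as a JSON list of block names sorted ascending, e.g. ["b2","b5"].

idom tree: b1←b0 b2←b1 b3←b0 b4←b3 b5←b2 b6←b3 b7←b0
Dom at joins:
  b1: preds {b0,b2}: {b0} ∩ {b0,b1,b2} = {b0}; idom=b0
  b7: preds {b5,b6}: {b0,b1,b2,b5} ∩ {b0,b3,b6} = {b0}; idom=b0

Frontier:
  b1←b0: walk · to b0
  b1←b2: walk b2→b1 to b0
  b7←b5: walk b5→b2→b1 to b0
  b7←b6: walk b6→b3 to b0
  b0 → ∅
  b1 → {b1,b7}
  b2 → {b1,b7}
  b3 → {b7}
  b4 → ∅
  b5 → {b7}
  b6 → {b7}
  b7 → ∅

φ for i: defs {b1,b2}
  DF⁺ = {b1,b7}

Answer: ["b1", "b7"]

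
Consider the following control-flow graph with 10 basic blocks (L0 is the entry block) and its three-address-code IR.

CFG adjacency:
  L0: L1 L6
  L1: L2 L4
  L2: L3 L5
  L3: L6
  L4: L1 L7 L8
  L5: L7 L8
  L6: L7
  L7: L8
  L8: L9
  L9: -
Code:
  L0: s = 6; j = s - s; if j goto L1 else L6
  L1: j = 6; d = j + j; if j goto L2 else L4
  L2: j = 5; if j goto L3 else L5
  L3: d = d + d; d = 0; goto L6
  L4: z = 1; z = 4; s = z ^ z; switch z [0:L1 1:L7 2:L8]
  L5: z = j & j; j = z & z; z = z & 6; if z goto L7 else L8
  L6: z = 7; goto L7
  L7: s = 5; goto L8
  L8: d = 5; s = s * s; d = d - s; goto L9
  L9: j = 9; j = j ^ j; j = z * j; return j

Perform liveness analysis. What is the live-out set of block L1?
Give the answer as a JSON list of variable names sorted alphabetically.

Answer: ["d", "s"]

Working:
Block summaries:
  L0: def={j,s} ue=∅
  L1: def={d,j} ue=∅
  L2: def={j} ue=∅
  L3: def={d} ue={d}
  L4: def={s,z} ue=∅
  L5: def={j,z} ue={j}
  L6: def={z} ue=∅
  L7: def={s} ue=∅
  L8: def={d,s} ue={s}
  L9: def={j} ue={z}

Backward fixpoint:
  live L0: ∅→{s}
  live L1: {s}→{d,s}
  live L2: {d,s}→{d,j,s}
  live L3: {d}→∅
  live L4: ∅→{s,z}
  live L5: {j,s}→{s,z}
  live L6: ∅→{z}
  live L7: {z}→{s,z}
  live L8: {s,z}→{z}
  live L9: {z}→∅

live-out(L1) = ["d", "s"]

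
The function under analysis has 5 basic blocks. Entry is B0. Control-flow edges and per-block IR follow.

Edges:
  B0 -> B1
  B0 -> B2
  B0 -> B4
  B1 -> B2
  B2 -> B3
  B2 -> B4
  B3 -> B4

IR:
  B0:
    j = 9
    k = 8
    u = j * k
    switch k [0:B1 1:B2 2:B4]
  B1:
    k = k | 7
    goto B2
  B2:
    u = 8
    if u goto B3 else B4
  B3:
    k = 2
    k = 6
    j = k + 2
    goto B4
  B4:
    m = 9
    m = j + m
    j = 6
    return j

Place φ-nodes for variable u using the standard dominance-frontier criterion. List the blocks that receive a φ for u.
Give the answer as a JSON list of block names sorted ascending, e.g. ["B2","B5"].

Answer: ["B4"]

Derivation:
idom tree: B1←B0 B2←B0 B3←B2 B4←B0
Dom∩ at merges:
  B2: preds {B0,B1}: {B0} ∩ {B0,B1} = {B0}; idom=B0
  B4: preds {B0,B2,B3}: {B0} ∩ {B0,B2} ∩ {B0,B2,B3} = {B0}; idom=B0

DF derivation:
  B2←B0: walk · to B0
  B2←B1: walk B1 to B0
  B4←B0: walk · to B0
  B4←B2: walk B2 to B0
  B4←B3: walk B3→B2 to B0
  DF(B0)=∅
  DF(B1)={B2}
  DF(B2)={B4}
  DF(B3)={B4}
  DF(B4)=∅

φ for u: defs {B0,B2}
  DF⁺ = {B4}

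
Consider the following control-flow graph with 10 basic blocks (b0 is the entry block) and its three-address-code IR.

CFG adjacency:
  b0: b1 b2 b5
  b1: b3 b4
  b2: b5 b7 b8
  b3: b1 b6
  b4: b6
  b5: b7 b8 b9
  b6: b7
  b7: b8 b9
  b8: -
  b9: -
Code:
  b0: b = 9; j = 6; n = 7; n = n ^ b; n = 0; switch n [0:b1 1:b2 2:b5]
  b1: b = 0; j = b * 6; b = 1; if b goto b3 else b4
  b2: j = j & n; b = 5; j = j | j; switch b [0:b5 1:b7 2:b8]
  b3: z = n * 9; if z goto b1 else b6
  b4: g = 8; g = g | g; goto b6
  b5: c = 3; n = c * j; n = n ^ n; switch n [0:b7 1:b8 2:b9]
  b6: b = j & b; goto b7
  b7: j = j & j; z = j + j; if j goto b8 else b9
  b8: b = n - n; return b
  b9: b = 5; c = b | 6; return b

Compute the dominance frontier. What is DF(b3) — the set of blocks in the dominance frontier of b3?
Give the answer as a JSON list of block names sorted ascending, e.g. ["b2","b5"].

Answer: ["b1", "b6"]

Derivation:
idom tree: b1←b0 b2←b0 b3←b1 b4←b1 b5←b0 b6←b1 b7←b0 b8←b0 b9←b0
Dom∩ at merges:
  b1: preds {b0,b3}: {b0} ∩ {b0,b1,b3} = {b0}; idom=b0
  b5: preds {b0,b2}: {b0} ∩ {b0,b2} = {b0}; idom=b0
  b6: preds {b3,b4}: {b0,b1,b3} ∩ {b0,b1,b4} = {b0,b1}; idom=b1
  b7: preds {b2,b5,b6}: {b0,b2} ∩ {b0,b5} ∩ {b0,b1,b6} = {b0}; idom=b0
  b8: preds {b2,b5,b7}: {b0,b2} ∩ {b0,b5} ∩ {b0,b7} = {b0}; idom=b0
  b9: preds {b5,b7}: {b0,b5} ∩ {b0,b7} = {b0}; idom=b0

DF derivation:
  join b1 pred b0: · stop@b0
  join b1 pred b3: b3→b1 stop@b0
  join b5 pred b0: · stop@b0
  join b5 pred b2: b2 stop@b0
  join b6 pred b3: b3 stop@b1
  join b6 pred b4: b4 stop@b1
  join b7 pred b2: b2 stop@b0
  join b7 pred b5: b5 stop@b0
  join b7 pred b6: b6→b1 stop@b0
  join b8 pred b2: b2 stop@b0
  join b8 pred b5: b5 stop@b0
  join b8 pred b7: b7 stop@b0
  join b9 pred b5: b5 stop@b0
  join b9 pred b7: b7 stop@b0
  b0: DF=∅
  b1: DF={b1,b7}
  b2: DF={b5,b7,b8}
  b3: DF={b1,b6}
  b4: DF={b6}
  b5: DF={b7,b8,b9}
  b6: DF={b7}
  b7: DF={b8,b9}
  b8: DF=∅
  b9: DF=∅

DF(b3) = ["b1", "b6"]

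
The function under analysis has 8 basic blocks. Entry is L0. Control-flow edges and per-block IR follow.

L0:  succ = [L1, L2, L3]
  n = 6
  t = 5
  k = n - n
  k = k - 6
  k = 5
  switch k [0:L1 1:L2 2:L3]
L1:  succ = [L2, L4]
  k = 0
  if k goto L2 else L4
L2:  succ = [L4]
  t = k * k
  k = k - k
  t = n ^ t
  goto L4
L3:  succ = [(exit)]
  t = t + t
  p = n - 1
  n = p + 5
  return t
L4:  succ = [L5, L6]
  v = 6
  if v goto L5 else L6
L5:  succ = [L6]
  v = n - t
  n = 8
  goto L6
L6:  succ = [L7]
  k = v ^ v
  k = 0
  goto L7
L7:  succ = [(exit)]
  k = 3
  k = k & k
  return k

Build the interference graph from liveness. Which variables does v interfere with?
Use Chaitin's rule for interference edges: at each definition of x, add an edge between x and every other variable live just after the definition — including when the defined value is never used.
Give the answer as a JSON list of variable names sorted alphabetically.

Block summaries:
  L0 def {k,n,t} use ∅
  L1 def {k} use ∅
  L2 def {k,t} use {k,n}
  L3 def {n,p,t} use {n,t}
  L4 def {v} use ∅
  L5 def {n,v} use {n,t}
  L6 def {k} use {v}
  L7 def {k} use ∅

Liveness:
  live L0: ∅→{k,n,t}
  live L1: {n,t}→{k,n,t}
  live L2: {k,n}→{n,t}
  live L3: {n,t}→∅
  live L4: {n,t}→{n,t,v}
  live L5: {n,t}→{v}
  live L6: {v}→∅
  live L7: ∅→∅

Conflict graph:
  k: {n,t}
  n: {k,t,v}
  p: {t}
  t: {k,n,p,v}
  v: {n,t}

N(v) = ["n", "t"]

Answer: ["n", "t"]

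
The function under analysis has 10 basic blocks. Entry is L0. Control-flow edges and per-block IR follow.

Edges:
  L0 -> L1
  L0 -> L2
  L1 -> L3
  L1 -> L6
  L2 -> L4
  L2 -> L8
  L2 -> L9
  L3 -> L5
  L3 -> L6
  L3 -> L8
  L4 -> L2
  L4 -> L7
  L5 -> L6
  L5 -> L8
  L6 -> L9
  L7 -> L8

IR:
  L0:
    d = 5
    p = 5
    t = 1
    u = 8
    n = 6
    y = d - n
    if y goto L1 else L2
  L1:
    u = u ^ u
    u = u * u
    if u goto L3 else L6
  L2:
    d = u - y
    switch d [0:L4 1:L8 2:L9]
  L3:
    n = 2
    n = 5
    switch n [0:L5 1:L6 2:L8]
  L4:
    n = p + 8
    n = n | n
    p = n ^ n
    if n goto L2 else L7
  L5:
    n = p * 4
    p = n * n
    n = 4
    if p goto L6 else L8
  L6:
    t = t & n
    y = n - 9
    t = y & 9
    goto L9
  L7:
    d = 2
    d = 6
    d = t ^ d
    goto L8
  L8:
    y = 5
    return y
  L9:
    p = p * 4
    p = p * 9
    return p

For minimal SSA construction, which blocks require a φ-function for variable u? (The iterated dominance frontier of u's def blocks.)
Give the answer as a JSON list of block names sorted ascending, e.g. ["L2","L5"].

Answer: ["L8", "L9"]

Working:
idom tree: L1←L0 L2←L0 L3←L1 L4←L2 L5←L3 L6←L1 L7←L4 L8←L0 L9←L0
Dom at joins:
  L2: preds {L0,L4}: {L0} ∩ {L0,L2,L4} = {L0}; idom=L0
  L6: preds {L1,L3,L5}: {L0,L1} ∩ {L0,L1,L3} ∩ {L0,L1,L3,L5} = {L0,L1}; idom=L1
  L8: preds {L2,L3,L5,L7}: {L0,L2} ∩ {L0,L1,L3} ∩ {L0,L1,L3,L5} ∩ {L0,L2,L4,L7} = {L0}; idom=L0
  L9: preds {L2,L6}: {L0,L2} ∩ {L0,L1,L6} = {L0}; idom=L0

DF derivation:
  L2←L0: walk · to L0
  L2←L4: walk L4→L2 to L0
  L6←L1: walk · to L1
  L6←L3: walk L3 to L1
  L6←L5: walk L5→L3 to L1
  L8←L2: walk L2 to L0
  L8←L3: walk L3→L1 to L0
  L8←L5: walk L5→L3→L1 to L0
  L8←L7: walk L7→L4→L2 to L0
  L9←L2: walk L2 to L0
  L9←L6: walk L6→L1 to L0
  L0: DF=∅
  L1: DF={L8,L9}
  L2: DF={L2,L8,L9}
  L3: DF={L6,L8}
  L4: DF={L2,L8}
  L5: DF={L6,L8}
  L6: DF={L9}
  L7: DF={L8}
  L8: DF=∅
  L9: DF=∅

φ for u: defs {L0,L1}
  DF⁺ = {L8,L9}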